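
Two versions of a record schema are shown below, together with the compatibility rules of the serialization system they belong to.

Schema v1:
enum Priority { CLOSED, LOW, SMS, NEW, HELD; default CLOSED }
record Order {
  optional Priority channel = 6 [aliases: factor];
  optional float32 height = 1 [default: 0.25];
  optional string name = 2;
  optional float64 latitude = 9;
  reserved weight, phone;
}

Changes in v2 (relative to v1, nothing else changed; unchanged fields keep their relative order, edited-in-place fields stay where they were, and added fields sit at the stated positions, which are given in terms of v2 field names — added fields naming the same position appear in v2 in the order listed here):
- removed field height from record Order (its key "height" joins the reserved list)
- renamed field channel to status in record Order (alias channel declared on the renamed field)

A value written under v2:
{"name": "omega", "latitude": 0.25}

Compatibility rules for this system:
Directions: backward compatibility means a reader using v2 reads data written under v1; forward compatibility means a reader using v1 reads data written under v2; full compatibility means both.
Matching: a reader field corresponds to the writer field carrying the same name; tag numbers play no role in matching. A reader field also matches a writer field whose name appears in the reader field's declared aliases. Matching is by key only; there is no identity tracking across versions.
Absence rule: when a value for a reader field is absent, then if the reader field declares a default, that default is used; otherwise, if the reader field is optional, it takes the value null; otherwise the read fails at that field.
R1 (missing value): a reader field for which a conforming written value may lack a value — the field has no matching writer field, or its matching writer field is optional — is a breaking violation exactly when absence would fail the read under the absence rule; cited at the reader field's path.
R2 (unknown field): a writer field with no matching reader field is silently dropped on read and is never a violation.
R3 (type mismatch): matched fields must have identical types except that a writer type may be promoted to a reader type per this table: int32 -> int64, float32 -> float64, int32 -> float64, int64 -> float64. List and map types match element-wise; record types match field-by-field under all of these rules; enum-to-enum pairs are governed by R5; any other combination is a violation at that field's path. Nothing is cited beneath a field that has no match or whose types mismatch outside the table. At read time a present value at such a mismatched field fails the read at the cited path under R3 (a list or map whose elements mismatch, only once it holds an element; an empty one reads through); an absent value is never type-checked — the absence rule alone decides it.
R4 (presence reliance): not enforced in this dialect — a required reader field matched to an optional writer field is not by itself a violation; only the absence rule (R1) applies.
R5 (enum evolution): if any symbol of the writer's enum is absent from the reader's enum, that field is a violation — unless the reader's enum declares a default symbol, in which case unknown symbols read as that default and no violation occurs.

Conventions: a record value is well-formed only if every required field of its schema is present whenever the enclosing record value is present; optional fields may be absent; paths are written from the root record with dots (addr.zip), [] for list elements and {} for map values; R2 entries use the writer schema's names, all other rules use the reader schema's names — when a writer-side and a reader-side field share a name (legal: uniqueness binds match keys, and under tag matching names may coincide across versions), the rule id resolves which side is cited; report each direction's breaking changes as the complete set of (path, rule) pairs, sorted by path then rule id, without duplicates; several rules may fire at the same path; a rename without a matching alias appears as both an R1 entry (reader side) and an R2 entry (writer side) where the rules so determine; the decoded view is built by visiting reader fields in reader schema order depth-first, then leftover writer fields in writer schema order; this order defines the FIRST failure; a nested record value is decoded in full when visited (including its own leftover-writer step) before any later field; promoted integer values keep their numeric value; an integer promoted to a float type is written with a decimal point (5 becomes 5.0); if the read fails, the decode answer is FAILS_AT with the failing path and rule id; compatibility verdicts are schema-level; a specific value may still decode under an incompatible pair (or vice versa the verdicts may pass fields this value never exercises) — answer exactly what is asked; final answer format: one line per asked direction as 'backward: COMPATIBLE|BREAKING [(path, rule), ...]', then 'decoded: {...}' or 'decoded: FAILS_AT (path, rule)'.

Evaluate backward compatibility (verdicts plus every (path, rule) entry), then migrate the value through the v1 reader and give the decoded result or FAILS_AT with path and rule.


in Order below, arrows point writer -> reader
backward pass over Order, reader schema v2, writer schema v1:
  status: paired with writer channel (Priority -> Priority; writer optional)
  name: paired with writer name (string -> string; writer optional)
  latitude: paired with writer latitude (float64 -> float64; writer optional)
  writer field height has no reader counterpart
  => backward verdict for Order: COMPATIBLE, no violations
decoding the Order value with the v1 reader:
  channel := null (not supplied -> null)
  height := 0.25 (no value, default fills)
  name := "omega"
  latitude := 0.25
  => decoded: {"channel": null, "height": 0.25, "name": "omega", "latitude": 0.25}
ruling out the remaining Order differences:
  removed field height from record Order (its key "height" joins the reserved list) -> no rule fires on it in Order's dialect; the asked verdict holds
  renamed field channel to status in record Order (alias channel declared on the renamed field) -> no rule fires on it in Order's dialect; the asked verdict holds

backward: COMPATIBLE []; decoded: {"channel": null, "height": 0.25, "name": "omega", "latitude": 0.25}


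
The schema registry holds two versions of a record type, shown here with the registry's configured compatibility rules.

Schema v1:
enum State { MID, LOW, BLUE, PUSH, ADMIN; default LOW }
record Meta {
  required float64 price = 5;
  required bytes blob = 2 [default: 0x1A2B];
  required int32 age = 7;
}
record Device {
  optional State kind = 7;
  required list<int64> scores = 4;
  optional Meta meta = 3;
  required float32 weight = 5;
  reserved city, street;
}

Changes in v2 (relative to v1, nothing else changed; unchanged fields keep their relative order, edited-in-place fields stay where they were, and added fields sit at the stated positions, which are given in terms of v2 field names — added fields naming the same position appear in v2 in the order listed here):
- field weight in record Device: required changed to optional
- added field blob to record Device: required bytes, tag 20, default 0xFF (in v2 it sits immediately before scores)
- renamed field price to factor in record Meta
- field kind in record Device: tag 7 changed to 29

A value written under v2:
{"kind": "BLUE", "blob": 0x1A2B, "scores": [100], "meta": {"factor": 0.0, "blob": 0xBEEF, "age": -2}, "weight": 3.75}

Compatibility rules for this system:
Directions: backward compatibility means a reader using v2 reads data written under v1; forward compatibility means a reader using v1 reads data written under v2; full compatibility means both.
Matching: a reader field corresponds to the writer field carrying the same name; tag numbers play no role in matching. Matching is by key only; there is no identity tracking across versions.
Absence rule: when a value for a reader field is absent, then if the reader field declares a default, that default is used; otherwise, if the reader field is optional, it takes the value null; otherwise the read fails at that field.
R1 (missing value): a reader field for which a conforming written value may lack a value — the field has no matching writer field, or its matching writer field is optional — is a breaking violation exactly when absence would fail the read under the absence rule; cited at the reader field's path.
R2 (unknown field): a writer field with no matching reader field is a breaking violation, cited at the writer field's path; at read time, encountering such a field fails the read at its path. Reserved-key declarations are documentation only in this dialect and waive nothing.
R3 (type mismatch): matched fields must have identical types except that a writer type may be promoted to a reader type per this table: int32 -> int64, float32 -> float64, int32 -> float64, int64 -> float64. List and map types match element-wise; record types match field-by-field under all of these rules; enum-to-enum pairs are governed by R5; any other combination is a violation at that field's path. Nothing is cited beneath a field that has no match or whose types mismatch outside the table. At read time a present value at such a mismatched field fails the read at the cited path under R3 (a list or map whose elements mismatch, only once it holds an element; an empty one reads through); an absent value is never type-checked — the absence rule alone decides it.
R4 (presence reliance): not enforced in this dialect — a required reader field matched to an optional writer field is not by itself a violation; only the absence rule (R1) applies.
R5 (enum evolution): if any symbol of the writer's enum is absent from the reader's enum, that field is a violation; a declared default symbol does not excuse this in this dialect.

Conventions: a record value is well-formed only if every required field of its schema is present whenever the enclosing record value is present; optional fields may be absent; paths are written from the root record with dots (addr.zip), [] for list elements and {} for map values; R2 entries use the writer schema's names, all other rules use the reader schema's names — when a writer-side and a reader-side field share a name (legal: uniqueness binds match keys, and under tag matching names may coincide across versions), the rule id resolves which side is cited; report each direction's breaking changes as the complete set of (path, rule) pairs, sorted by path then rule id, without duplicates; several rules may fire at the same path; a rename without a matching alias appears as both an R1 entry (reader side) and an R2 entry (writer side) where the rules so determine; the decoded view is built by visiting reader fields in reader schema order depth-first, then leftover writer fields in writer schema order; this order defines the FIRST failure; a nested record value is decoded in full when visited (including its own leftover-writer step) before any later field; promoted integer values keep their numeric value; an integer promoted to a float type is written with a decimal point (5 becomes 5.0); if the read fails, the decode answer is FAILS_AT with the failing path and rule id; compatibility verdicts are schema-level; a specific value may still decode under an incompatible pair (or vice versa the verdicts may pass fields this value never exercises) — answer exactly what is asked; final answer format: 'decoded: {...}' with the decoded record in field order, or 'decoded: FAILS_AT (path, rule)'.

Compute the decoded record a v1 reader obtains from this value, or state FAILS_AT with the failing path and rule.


decoded: FAILS_AT (meta.price, R1)

each type pair in Device: writer, then reader
decoding the Device value with the v1 reader:
  kind := "BLUE"
  scores := [100]
  read fails at meta.price under R1 (no fill)
  => FAILS_AT (meta.price, R1)
the rest of the Device diff is inert for this question:
  field weight in record Device: required changed to optional -> affects the rule determinations only; this particular Device value decodes identically
  added field blob to record Device: required bytes, tag 20, default 0xFF (in v2 it sits immediately before scores) -> affects the rule determinations only; this particular Device value decodes identically
  field kind in record Device: tag 7 changed to 29 -> inert under this dialect — no rule fires on Device and the result does not move


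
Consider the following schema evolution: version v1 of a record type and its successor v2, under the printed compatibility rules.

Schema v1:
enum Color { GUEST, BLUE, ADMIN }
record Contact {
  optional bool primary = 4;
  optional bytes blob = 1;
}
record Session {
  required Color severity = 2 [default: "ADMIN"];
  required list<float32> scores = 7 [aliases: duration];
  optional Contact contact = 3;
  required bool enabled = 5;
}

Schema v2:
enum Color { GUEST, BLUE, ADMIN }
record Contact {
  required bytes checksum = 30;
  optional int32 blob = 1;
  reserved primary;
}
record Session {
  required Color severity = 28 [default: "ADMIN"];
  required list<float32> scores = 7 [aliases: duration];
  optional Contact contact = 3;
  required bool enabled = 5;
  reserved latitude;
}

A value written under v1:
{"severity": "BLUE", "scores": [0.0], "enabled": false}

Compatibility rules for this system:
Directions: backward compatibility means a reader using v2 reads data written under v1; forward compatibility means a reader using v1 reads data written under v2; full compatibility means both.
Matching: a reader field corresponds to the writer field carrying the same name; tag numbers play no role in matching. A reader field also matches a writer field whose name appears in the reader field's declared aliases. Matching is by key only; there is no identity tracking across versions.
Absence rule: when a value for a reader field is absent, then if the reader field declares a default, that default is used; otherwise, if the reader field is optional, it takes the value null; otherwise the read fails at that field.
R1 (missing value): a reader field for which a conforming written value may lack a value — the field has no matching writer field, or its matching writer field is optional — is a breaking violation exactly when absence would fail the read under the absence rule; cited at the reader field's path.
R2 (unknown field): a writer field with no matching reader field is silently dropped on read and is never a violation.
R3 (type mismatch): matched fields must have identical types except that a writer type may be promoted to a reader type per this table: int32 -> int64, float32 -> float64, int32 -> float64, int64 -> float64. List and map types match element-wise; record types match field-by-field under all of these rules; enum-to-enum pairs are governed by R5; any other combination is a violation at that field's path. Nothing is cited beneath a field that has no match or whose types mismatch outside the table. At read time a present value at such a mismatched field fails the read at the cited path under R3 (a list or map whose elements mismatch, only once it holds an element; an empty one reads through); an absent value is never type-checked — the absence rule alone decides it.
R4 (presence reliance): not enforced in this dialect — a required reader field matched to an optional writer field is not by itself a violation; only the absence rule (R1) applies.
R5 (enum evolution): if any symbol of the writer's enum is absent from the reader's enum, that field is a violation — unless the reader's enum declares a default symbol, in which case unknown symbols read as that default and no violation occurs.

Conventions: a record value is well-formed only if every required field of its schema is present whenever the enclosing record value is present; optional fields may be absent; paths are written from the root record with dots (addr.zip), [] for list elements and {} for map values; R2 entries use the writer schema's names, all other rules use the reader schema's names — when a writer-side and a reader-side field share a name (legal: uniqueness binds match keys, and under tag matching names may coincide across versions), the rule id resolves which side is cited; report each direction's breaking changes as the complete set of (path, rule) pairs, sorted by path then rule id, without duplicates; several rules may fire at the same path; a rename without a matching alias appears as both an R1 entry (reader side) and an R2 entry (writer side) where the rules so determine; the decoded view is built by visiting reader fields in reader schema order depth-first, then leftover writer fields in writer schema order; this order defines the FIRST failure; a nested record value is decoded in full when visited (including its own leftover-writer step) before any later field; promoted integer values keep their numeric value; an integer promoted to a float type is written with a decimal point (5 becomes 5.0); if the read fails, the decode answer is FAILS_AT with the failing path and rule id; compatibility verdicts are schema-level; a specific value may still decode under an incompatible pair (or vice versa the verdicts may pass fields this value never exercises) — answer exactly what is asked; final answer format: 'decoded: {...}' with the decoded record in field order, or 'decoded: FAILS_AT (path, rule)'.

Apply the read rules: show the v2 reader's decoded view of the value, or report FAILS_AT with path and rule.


in Session below, arrows point writer -> reader
decoding the Session value with the v2 reader:
  severity := "BLUE"
  scores := [0.0]
  contact := null (missing; optional => null)
  enabled := false
  => decoded: {"severity": "BLUE", "scores": [0.0], "contact": null, "enabled": false}
diffs on Session not affecting the asked answer:
  field severity in record Session: tag 2 changed to 28 -> inert under this dialect — no rule fires on Session and the result does not move
  added field checksum to record Contact: required bytes, tag 30 (in v2 it sits immediately before blob) -> matters for Session compatibility verdicts, not for this value's decode
  field blob in record Contact: type bytes changed to int32 -> matters for Session compatibility verdicts, not for this value's decode
  removed field primary from record Contact (its key "primary" joins the reserved list) -> inert under this dialect — no rule fires on Session and the result does not move

decoded: {"severity": "BLUE", "scores": [0.0], "contact": null, "enabled": false}


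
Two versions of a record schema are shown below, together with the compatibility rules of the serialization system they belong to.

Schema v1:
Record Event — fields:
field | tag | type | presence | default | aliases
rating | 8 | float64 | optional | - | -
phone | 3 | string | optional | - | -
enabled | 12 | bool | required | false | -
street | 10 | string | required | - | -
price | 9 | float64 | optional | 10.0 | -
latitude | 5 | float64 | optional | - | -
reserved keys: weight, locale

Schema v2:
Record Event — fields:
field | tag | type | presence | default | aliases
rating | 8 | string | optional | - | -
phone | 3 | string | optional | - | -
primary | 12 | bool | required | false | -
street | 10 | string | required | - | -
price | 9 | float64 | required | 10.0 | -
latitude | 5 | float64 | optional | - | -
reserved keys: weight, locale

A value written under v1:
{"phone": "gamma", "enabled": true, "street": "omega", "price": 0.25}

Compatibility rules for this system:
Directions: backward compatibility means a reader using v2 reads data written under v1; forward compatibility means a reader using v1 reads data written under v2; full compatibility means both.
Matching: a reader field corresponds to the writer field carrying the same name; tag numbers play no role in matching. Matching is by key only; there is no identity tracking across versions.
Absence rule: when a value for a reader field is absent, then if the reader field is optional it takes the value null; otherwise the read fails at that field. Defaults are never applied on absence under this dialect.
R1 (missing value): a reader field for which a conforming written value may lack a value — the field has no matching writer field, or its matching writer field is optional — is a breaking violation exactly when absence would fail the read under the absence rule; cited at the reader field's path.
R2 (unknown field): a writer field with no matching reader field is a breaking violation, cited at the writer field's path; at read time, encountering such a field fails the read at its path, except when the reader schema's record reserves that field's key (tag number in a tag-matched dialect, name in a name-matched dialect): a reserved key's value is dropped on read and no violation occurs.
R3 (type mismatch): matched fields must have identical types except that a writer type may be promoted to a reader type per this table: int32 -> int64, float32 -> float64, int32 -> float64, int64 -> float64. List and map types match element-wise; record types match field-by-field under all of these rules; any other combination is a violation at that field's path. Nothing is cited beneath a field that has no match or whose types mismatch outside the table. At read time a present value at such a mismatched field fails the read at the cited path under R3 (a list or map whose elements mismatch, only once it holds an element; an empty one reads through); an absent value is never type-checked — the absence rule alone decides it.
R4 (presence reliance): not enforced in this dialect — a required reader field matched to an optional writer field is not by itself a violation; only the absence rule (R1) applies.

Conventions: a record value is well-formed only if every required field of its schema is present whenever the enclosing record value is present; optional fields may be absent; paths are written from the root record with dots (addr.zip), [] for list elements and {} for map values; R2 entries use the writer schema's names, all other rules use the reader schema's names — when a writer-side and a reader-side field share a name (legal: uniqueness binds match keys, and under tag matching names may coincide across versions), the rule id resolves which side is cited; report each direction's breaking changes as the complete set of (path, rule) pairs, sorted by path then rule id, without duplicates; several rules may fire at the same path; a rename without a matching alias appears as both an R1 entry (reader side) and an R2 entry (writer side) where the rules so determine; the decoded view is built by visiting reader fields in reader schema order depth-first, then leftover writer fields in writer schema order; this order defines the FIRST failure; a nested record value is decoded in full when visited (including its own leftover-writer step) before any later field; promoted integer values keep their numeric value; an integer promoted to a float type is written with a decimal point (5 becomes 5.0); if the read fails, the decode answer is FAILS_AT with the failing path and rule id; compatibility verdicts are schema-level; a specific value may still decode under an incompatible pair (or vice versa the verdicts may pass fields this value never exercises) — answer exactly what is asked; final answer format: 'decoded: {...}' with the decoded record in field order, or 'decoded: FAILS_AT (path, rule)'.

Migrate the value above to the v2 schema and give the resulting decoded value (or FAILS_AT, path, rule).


the writer's type comes first in each Event pair
decode (reader v2):
  rating := null (absent, optional -> null)
  phone := "gamma"
  read fails at primary under R1 (no fill)
  => FAILS_AT (primary, R1)
diffs on Event not affecting the asked answer:
  field rating in record Event: type float64 changed to string -> affects the rule determinations only; this particular Event value decodes identically
  field price in record Event: optional changed to required -> affects the rule determinations only; this particular Event value decodes identically

decoded: FAILS_AT (primary, R1)


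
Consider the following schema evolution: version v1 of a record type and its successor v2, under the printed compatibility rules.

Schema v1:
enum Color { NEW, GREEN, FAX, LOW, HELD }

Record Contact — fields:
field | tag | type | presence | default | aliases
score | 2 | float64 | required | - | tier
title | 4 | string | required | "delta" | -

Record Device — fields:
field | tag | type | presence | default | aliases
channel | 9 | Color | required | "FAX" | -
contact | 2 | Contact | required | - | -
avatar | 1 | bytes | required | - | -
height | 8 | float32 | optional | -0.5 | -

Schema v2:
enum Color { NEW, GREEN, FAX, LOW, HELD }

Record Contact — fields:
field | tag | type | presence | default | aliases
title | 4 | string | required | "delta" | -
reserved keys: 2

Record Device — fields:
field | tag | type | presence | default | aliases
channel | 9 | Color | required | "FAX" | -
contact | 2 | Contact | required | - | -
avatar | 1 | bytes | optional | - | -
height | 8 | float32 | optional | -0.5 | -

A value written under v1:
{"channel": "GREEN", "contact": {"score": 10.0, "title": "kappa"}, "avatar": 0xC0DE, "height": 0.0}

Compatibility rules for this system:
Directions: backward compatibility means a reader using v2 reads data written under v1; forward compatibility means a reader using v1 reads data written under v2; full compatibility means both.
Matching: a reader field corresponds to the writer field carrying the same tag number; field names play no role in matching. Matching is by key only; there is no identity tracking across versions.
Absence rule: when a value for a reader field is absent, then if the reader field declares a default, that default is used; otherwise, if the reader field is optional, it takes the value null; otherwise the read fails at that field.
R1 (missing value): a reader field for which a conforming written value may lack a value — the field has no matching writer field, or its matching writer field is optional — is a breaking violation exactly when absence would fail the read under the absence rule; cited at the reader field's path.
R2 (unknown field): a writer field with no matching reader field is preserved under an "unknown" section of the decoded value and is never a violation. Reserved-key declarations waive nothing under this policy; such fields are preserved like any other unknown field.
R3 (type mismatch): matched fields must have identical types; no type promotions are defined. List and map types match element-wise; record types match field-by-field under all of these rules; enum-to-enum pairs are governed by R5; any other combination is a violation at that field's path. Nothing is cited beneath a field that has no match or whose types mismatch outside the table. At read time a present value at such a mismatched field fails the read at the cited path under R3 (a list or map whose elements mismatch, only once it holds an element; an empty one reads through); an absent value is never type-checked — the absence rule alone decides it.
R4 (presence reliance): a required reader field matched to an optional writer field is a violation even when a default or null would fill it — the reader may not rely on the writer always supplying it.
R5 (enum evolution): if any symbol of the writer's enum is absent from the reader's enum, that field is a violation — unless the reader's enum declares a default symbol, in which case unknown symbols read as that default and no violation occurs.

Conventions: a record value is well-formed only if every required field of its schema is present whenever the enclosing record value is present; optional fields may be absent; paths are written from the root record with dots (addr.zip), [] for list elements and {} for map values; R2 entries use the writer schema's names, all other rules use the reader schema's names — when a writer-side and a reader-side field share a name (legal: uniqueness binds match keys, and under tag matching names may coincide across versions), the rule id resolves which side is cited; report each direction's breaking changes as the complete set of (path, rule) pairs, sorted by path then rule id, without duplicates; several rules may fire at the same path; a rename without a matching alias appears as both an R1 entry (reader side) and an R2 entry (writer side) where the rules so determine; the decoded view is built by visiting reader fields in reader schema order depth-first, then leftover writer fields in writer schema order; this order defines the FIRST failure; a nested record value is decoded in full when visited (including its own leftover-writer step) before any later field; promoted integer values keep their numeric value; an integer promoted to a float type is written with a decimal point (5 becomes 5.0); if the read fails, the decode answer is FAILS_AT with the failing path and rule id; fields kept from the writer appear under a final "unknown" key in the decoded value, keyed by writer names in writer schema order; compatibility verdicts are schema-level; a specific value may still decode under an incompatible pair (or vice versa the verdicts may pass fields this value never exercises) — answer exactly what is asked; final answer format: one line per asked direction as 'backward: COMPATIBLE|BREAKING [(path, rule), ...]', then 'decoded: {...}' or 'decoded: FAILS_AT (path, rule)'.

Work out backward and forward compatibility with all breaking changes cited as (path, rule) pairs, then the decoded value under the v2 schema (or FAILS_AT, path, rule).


backward: COMPATIBLE []; forward: BREAKING [(avatar, R1), (avatar, R4), (contact.score, R1)]; decoded: {"channel": "GREEN", "contact": {"title": "kappa", "unknown": {"score": 10.0}}, "avatar": 0xC0DE, "height": 0.0}

the writer's type comes first in each Device pair
backward analysis of Device with v2 as reader and v1 as writer:
  writer required, Color -> Color: reader channel maps from writer channel
  writer required, Contact -> Contact: reader contact maps from writer contact
  writer required, bytes -> bytes: reader avatar maps from writer avatar
  writer optional, float32 -> float32: reader height maps from writer height
  writer required, string -> string: reader contact.title maps from writer contact.title
  writer contact.score: unknown to reader
  => backward: COMPATIBLE
forward analysis of Device with v1 as reader and v2 as writer:
  writer required, Color -> Color: reader channel maps from writer channel
  writer required, Contact -> Contact: reader contact maps from writer contact
  writer optional, bytes -> bytes: reader avatar maps from writer avatar
  writer optional, float32 -> float32: reader height maps from writer height
  contact.score has no writer counterpart
  writer required, string -> string: reader contact.title maps from writer contact.title
  rule R1 violated at avatar
  rule R4 violated at avatar
  rule R1 violated at contact.score
  forward on Device therefore BREAKING (3)
decoding the Device value with the v2 reader:
  channel := "GREEN"
  contact.title := "kappa"
  writer contact.score: kept under "unknown"
  avatar := 0xC0DE
  height := 0.0
  => decoded: {"channel": "GREEN", "contact": {"title": "kappa", "unknown": {"score": 10.0}}, "avatar": 0xC0DE, "height": 0.0}


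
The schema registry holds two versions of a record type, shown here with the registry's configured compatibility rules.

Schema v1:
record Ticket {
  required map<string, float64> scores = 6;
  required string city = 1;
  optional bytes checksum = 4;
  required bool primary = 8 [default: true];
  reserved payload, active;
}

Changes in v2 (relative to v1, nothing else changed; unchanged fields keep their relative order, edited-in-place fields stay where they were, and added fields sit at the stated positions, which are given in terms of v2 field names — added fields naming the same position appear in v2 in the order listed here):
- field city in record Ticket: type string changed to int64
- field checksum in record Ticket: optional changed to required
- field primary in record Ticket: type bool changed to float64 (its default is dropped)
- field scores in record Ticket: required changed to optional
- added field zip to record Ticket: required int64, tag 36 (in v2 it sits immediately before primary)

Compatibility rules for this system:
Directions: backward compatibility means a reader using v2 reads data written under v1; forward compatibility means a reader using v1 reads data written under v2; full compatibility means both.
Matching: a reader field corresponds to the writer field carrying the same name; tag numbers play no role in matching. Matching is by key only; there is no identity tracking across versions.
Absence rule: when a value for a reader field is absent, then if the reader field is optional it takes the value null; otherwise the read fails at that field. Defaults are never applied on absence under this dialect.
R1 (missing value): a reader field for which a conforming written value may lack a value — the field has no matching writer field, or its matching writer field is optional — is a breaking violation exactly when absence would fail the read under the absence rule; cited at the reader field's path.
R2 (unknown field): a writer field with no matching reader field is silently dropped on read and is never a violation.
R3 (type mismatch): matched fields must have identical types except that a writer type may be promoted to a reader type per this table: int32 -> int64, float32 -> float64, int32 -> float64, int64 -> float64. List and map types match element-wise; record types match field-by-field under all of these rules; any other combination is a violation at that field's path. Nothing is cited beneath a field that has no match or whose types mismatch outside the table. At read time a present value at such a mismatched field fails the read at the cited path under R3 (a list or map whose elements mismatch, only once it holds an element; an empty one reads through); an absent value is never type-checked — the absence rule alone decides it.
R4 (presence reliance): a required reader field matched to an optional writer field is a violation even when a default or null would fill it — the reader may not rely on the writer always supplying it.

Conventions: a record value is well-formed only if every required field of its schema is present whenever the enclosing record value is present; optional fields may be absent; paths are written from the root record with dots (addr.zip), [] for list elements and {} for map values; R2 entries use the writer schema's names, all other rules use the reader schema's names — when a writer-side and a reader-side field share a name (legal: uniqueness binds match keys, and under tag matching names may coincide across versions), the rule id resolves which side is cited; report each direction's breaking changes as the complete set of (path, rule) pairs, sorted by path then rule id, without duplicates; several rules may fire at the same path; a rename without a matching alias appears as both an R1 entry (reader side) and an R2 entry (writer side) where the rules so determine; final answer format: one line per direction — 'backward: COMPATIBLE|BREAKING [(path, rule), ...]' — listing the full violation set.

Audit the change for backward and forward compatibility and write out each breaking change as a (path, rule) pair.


backward: BREAKING [(checksum, R1), (checksum, R4), (city, R3), (primary, R3), (zip, R1)]; forward: BREAKING [(city, R3), (primary, R3), (scores, R1), (scores, R4)]

arrows below run writer -> reader for Ticket
backward for Ticket (reader v2, writer v1):
  scores <- scores (map<string, float64> -> map<string, float64>, writer required)
  city <- city (string -> int64, writer required)
  checksum <- checksum (bytes -> bytes, writer optional)
  zip has no writer counterpart
  primary <- primary (bool -> float64, writer required)
  breaking: (checksum, R1)
  breaking: (checksum, R4)
  breaking: (city, R3)
  breaking: (primary, R3)
  breaking: (zip, R1)
  backward on Ticket therefore BREAKING (5)
forward for Ticket (reader v1, writer v2):
  scores <- scores (map<string, float64> -> map<string, float64>, writer optional)
  city <- city (int64 -> string, writer required)
  checksum <- checksum (bytes -> bytes, writer required)
  primary <- primary (float64 -> bool, writer required)
  writer field zip has no reader counterpart
  breaking: (city, R3)
  breaking: (primary, R3)
  breaking: (scores, R1)
  breaking: (scores, R4)
  forward on Ticket therefore BREAKING (4)


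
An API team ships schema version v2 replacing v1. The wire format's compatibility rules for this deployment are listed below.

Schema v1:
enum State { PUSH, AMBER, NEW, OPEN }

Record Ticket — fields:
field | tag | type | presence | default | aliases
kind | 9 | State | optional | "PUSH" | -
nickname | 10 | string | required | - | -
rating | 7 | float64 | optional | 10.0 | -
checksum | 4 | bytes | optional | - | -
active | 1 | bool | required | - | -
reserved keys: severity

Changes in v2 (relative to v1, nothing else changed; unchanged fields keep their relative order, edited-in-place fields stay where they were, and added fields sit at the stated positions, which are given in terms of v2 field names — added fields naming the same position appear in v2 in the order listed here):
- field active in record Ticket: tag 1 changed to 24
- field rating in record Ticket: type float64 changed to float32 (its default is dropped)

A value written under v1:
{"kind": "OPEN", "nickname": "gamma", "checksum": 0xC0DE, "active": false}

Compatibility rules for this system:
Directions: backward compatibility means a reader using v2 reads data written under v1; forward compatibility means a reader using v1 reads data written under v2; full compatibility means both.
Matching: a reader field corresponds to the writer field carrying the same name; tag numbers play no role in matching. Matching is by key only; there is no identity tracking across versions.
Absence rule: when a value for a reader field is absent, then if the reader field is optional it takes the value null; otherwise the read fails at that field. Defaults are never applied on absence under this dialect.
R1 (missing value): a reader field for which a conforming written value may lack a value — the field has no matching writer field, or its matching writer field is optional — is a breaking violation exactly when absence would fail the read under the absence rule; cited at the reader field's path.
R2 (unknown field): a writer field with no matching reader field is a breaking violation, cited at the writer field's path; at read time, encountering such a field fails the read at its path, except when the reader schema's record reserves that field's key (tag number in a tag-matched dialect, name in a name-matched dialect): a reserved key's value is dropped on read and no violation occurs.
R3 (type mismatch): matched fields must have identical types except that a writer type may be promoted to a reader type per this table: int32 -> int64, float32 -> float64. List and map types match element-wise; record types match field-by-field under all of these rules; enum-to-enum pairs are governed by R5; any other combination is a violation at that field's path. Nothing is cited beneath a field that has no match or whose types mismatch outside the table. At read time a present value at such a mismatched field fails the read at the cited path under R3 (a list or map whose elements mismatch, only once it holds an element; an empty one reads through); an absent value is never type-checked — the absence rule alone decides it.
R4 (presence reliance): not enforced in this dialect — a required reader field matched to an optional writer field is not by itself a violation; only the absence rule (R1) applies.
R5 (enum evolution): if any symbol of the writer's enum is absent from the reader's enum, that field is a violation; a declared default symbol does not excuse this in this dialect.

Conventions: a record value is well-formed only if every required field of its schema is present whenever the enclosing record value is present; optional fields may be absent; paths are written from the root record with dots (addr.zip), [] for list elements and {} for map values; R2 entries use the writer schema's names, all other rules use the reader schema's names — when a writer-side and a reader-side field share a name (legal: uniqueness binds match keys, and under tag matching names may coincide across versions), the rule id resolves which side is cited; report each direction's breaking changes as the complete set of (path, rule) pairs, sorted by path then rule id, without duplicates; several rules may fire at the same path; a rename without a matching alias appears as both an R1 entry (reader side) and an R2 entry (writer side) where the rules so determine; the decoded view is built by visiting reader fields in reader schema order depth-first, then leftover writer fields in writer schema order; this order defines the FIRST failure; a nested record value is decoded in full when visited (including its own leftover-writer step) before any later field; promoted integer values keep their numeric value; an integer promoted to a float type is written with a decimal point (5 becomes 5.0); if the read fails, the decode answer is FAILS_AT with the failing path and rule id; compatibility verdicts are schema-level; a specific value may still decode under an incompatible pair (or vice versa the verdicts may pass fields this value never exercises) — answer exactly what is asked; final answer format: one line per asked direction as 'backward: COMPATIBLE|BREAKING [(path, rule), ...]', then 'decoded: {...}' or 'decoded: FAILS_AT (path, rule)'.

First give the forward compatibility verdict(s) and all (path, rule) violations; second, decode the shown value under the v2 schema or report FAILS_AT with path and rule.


the writer's type comes first in each Ticket pair
forward on Ticket — v1 reading data written by v2:
  kind <- kind (State -> State, writer optional)
  nickname <- nickname (string -> string, writer required)
  rating <- rating (float32 -> float64, writer optional)
  checksum <- checksum (bytes -> bytes, writer optional)
  active <- active (bool -> bool, writer required)
  nothing fires on Ticket: forward is COMPATIBLE
decode walk for Ticket under reader schema v2:
  kind := "OPEN"
  nickname := "gamma"
  rating := null (not supplied -> null)
  checksum := 0xC0DE
  active := false
  => decoded: {"kind": "OPEN", "nickname": "gamma", "rating": null, "checksum": 0xC0DE, "active": false}
remaining Ticket differences; none change what is asked:
  field active in record Ticket: tag 1 changed to 24 -> inert for the asked Ticket verdict: nothing fires
  field rating in record Ticket: type float64 changed to float32 (its default is dropped) -> affects backward compatibility only, which is not asked

forward: COMPATIBLE []; decoded: {"kind": "OPEN", "nickname": "gamma", "rating": null, "checksum": 0xC0DE, "active": false}
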